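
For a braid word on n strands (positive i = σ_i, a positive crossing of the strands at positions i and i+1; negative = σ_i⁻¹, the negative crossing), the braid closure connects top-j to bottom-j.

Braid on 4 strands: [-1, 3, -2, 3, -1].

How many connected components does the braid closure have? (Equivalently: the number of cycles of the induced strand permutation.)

Track the strand permutation on 4 strands, starting from identity.
  step 1: s1^-1 swaps positions 1,2 -> [2 1 3 4]
  step 2: s3 swaps positions 3,4 -> [2 1 4 3]
  step 3: s2^-1 swaps positions 2,3 -> [2 4 1 3]
  step 4: s3 swaps positions 3,4 -> [2 4 3 1]
  step 5: s1^-1 swaps positions 1,2 -> [4 2 3 1]
Final permutation (position -> original strand): [4 2 3 1]
Closure components = cycle count of this permutation = 3.

Answer: 3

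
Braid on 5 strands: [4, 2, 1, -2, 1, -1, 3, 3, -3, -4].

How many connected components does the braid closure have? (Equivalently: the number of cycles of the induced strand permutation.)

3

Derivation:
Track the strand permutation on 5 strands, starting from identity.
  step 1: s4 swaps positions 4,5 -> [1 2 3 5 4]
  step 2: s2 swaps positions 2,3 -> [1 3 2 5 4]
  step 3: s1 swaps positions 1,2 -> [3 1 2 5 4]
  step 4: s2^-1 swaps positions 2,3 -> [3 2 1 5 4]
  step 5: s1 swaps positions 1,2 -> [2 3 1 5 4]
  step 6: s1^-1 swaps positions 1,2 -> [3 2 1 5 4]
  step 7: s3 swaps positions 3,4 -> [3 2 5 1 4]
  step 8: s3 swaps positions 3,4 -> [3 2 1 5 4]
  step 9: s3^-1 swaps positions 3,4 -> [3 2 5 1 4]
  step 10: s4^-1 swaps positions 4,5 -> [3 2 5 4 1]
Final permutation (position -> original strand): [3 2 5 4 1]
Closure components = cycle count of this permutation = 3.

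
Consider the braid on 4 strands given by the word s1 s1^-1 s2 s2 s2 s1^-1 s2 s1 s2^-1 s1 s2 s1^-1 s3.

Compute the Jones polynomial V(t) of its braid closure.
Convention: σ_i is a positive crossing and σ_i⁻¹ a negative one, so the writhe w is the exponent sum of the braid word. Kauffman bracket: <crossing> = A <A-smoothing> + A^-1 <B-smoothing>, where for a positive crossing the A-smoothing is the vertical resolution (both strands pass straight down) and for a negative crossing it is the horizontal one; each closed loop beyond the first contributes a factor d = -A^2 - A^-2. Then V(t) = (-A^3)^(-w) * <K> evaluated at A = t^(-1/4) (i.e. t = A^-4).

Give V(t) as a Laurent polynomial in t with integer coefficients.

-t^8 + t^7 - 2*t^6 + 3*t^5 - 3*t^4 + 4*t^3 - 2*t^2 + 2*t - 1

Derivation:
The presented braid s1 s1^-1 s2 s2 s2 s1^-1 s2 s1 s2^-1 s1 s2 s1^-1 s3 on 4 strands reduces by inverse Markov moves (closure unchanged at each step):
  Destabilize: the word has the form β·s3 where s3 occurs only as the final letter (β ∈ B_3); drop it and the last strand → 3 strands.
  Deconjugate: the word is γ·β·γ⁻¹ with γ = s1 (prefix) and γ⁻¹ = s1^-1 (suffix); strip both.
Reduced to β = s1^-1 s2 s2 s2 s1^-1 s2 s1 s2^-1 s1 s2 on 3 strands, 10 crossings.
Compute on β:
Braid: s1^-1 s2 s2 s2 s1^-1 s2 s1 s2^-1 s1 s2 on 3 strands, 10 crossings.
Writhe w = (#positive) - (#negative) = 7 - 3 = 4.
Computing the Kauffman bracket via state sum. There are 2^10 = 1024 states.
Smooth each crossing (0=||, 1=⌣⌢); contribution A^(Σ sign_k(1-2s_k)) * d^(L-1).
Tabulate the states by total A-exponent and number of loops L (A-exp: L × count):
  A^10: L=2 ×1
  A^8: L=1 ×5, L=3 ×5
  A^6: L=2 ×39, L=4 ×6
  A^4: L=1 ×34, L=3 ×85, L=5 ×1
  A^2: L=2 ×138, L=4 ×72
  A^0: L=1 ×48, L=3 ×167, L=5 ×37
  A^-2: L=2 ×91, L=4 ×109, L=6 ×10
  A^-4: L=3 ×82, L=5 ×37, L=7 ×1
  A^-6: L=4 ×40, L=6 ×5
  A^-8: L=5 ×10
  A^-10: L=6 ×1
Each group contributes A^e * Σ count * d^(L-1):
Powers of d = -A^2 - A^-2: d^2 = A^4 + 2 + A^-4; d^3 = -A^6 - 3*A^2 - 3*A^-2 - A^-6; d^4 = A^8 + 4*A^4 + 6 + 4*A^-4 + A^-8; d^5 = -A^10 - 5*A^6 - 10*A^2 - 10*A^-2 - 5*A^-6 - A^-10; d^6 = A^12 + 6*A^8 + 15*A^4 + 20 + 15*A^-4 + 6*A^-8 + A^-12.
  A^10 * (d) = -A^12 - A^8
  A^8 * (5 + 5*d^2) = 5*A^12 + 15*A^8 + 5*A^4
  A^6 * (39*d + 6*d^3) = -6*A^12 - 57*A^8 - 57*A^4 - 6
  A^4 * (34 + 85*d^2 + d^4) = A^12 + 89*A^8 + 210*A^4 + 89 + A^-4
  A^2 * (138*d + 72*d^3) = -72*A^8 - 354*A^4 - 354 - 72*A^-4
  A^0 * (48 + 167*d^2 + 37*d^4) = 37*A^8 + 315*A^4 + 604 + 315*A^-4 + 37*A^-8
  A^-2 * (91*d + 109*d^3 + 10*d^5) = -10*A^8 - 159*A^4 - 518 - 518*A^-4 - 159*A^-8 - 10*A^-12
  A^-4 * (82*d^2 + 37*d^4 + d^6) = A^8 + 43*A^4 + 245 + 406*A^-4 + 245*A^-8 + 43*A^-12 + A^-16
  A^-6 * (40*d^3 + 5*d^5) = -5*A^4 - 65 - 170*A^-4 - 170*A^-8 - 65*A^-12 - 5*A^-16
  A^-8 * (10*d^4) = 10 + 40*A^-4 + 60*A^-8 + 40*A^-12 + 10*A^-16
  A^-10 * (d^5) = -1 - 5*A^-4 - 10*A^-8 - 10*A^-12 - 5*A^-16 - A^-20
Summing the groups: <K> = -A^12 + 2*A^8 - 2*A^4 + 4 - 3*A^-4 + 3*A^-8 - 2*A^-12 + A^-16 - A^-20
Normalise by the writhe: (-A^3)^(-w) = (-A^3)^(-4) = A^-12, so f(A) = A^-12 * <K> = -1 + 2*A^-4 - 2*A^-8 + 4*A^-12 - 3*A^-16 + 3*A^-20 - 2*A^-24 + A^-28 - A^-32.
Substitute A = t^(-1/4), i.e. A^e → t^(-e/4): V(t) = -t^8 + t^7 - 2*t^6 + 3*t^5 - 3*t^4 + 4*t^3 - 2*t^2 + 2*t - 1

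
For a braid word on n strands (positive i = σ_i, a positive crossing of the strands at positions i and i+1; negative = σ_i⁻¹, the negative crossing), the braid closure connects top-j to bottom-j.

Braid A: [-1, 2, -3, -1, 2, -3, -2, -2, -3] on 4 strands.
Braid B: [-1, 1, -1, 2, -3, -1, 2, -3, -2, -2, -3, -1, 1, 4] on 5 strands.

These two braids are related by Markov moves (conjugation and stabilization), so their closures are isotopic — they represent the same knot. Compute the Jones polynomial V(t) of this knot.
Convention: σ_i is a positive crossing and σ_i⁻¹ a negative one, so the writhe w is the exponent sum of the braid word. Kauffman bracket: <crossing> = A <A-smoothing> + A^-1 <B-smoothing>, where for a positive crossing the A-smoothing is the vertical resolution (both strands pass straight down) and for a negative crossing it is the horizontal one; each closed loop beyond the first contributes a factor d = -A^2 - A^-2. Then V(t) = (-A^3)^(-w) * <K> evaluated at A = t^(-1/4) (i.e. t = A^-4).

2*t^-1 - 3*t^-2 + 4*t^-3 - 4*t^-4 + 4*t^-5 - 3*t^-6 + 2*t^-7 - t^-8

Derivation:
Markov-equivalent braids have isotopic closures, hence identical knot invariants. Strip the Markov moves from each word to reach a common short braid β, then compute V(t) once on β.
Braid A: s1^-1 s2 s3^-1 s1^-1 s2 s3^-1 s2^-1 s2^-1 s3^-1 on 4 strands has no conjugating prefix/suffix or stabilization to strip; take β = s1^-1 s2 s3^-1 s1^-1 s2 s3^-1 s2^-1 s2^-1 s3^-1.
Braid B: s1^-1 s1 s1^-1 s2 s3^-1 s1^-1 s2 s3^-1 s2^-1 s2^-1 s3^-1 s1^-1 s1 s4 on 5 strands reduces by inverse Markov moves (closure unchanged at each step):
  Destabilize: the word has the form β·s4 where s4 occurs only as the final letter (β ∈ B_4); drop it and the last strand → 4 strands.
  Deconjugate: the word is γ·β·γ⁻¹ with γ = s1^-1 s1 (prefix) and γ⁻¹ = s1^-1 s1 (suffix); strip both.
Reduced to β = s1^-1 s2 s3^-1 s1^-1 s2 s3^-1 s2^-1 s2^-1 s3^-1 on 4 strands, 9 crossings.
Both give the same β = s1^-1 s2 s3^-1 s1^-1 s2 s3^-1 s2^-1 s2^-1 s3^-1 on 4 strands, so one state sum suffices:
Braid: s1^-1 s2 s3^-1 s1^-1 s2 s3^-1 s2^-1 s2^-1 s3^-1 on 4 strands, 9 crossings.
Writhe w = (#positive) - (#negative) = 2 - 7 = -5.
State-sum expansion of <K>. There are 2^9 = 512 states.
Smooth each crossing (0=||, 1=⌣⌢); contribution A^(Σ sign_k(1-2s_k)) * d^(L-1).
Tabulate the states by total A-exponent and number of loops L (A-exp: L × count):
  A^9: L=5 ×1
  A^7: L=4 ×9
  A^5: L=3 ×33, L=5 ×3
  A^3: L=2 ×59, L=4 ×25
  A^1: L=1 ×42, L=3 ×80, L=5 ×4
  A^-1: L=2 ×93, L=4 ×33
  A^-3: L=1 ×19, L=3 ×58, L=5 ×7
  A^-5: L=2 ×19, L=4 ×16, L=6 ×1
  A^-7: L=3 ×7, L=5 ×2
  A^-9: L=4 ×1
Each group contributes A^e * Σ count * d^(L-1):
Powers of d = -A^2 - A^-2: d^2 = A^4 + 2 + A^-4; d^3 = -A^6 - 3*A^2 - 3*A^-2 - A^-6; d^4 = A^8 + 4*A^4 + 6 + 4*A^-4 + A^-8; d^5 = -A^10 - 5*A^6 - 10*A^2 - 10*A^-2 - 5*A^-6 - A^-10.
  A^9 * (d^4) = A^17 + 4*A^13 + 6*A^9 + 4*A^5 + A
  A^7 * (9*d^3) = -9*A^13 - 27*A^9 - 27*A^5 - 9*A
  A^5 * (33*d^2 + 3*d^4) = 3*A^13 + 45*A^9 + 84*A^5 + 45*A + 3*A^-3
  A^3 * (59*d + 25*d^3) = -25*A^9 - 134*A^5 - 134*A - 25*A^-3
  A^1 * (42 + 80*d^2 + 4*d^4) = 4*A^9 + 96*A^5 + 226*A + 96*A^-3 + 4*A^-7
  A^-1 * (93*d + 33*d^3) = -33*A^5 - 192*A - 192*A^-3 - 33*A^-7
  A^-3 * (19 + 58*d^2 + 7*d^4) = 7*A^5 + 86*A + 177*A^-3 + 86*A^-7 + 7*A^-11
  A^-5 * (19*d + 16*d^3 + d^5) = -A^5 - 21*A - 77*A^-3 - 77*A^-7 - 21*A^-11 - A^-15
  A^-7 * (7*d^2 + 2*d^4) = 2*A + 15*A^-3 + 26*A^-7 + 15*A^-11 + 2*A^-15
  A^-9 * (d^3) = -A^-3 - 3*A^-7 - 3*A^-11 - A^-15
Summing the groups: <K> = A^17 - 2*A^13 + 3*A^9 - 4*A^5 + 4*A - 4*A^-3 + 3*A^-7 - 2*A^-11
Normalise by the writhe: (-A^3)^(-w) = (-A^3)^(5) = -A^15, so f(A) = -A^15 * <K> = -A^32 + 2*A^28 - 3*A^24 + 4*A^20 - 4*A^16 + 4*A^12 - 3*A^8 + 2*A^4.
Substitute A = t^(-1/4), i.e. A^e → t^(-e/4): V(t) = 2*t^-1 - 3*t^-2 + 4*t^-3 - 4*t^-4 + 4*t^-5 - 3*t^-6 + 2*t^-7 - t^-8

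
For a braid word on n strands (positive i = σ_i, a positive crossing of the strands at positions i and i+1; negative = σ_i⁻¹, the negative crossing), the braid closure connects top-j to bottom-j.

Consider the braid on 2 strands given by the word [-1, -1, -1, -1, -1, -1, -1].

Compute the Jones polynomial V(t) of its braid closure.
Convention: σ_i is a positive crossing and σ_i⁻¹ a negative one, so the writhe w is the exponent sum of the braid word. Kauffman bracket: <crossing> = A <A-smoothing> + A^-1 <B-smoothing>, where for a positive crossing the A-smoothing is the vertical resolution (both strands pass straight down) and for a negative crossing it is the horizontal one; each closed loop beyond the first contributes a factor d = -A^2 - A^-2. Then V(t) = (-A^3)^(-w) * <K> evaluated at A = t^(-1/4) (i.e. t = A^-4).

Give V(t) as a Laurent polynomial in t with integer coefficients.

t^-3 + t^-5 - t^-6 + t^-7 - t^-8 + t^-9 - t^-10

Derivation:
Braid: s1^-1 s1^-1 s1^-1 s1^-1 s1^-1 s1^-1 s1^-1 on 2 strands, 7 crossings.
Writhe w = (#positive) - (#negative) = 0 - 7 = -7.
Enumerate smoothing states for the bracket polynomial. There are 2^7 = 128 states.
Smooth each crossing (0=||, 1=⌣⌢); contribution A^(Σ sign_k(1-2s_k)) * d^(L-1).
Tabulate the states by total A-exponent and number of loops L (A-exp: L × count):
  A^7: L=7 ×1
  A^5: L=6 ×7
  A^3: L=5 ×21
  A^1: L=4 ×35
  A^-1: L=3 ×35
  A^-3: L=2 ×21
  A^-5: L=1 ×7
  A^-7: L=2 ×1
Each group contributes A^e * Σ count * d^(L-1):
Powers of d = -A^2 - A^-2: d^2 = A^4 + 2 + A^-4; d^3 = -A^6 - 3*A^2 - 3*A^-2 - A^-6; d^4 = A^8 + 4*A^4 + 6 + 4*A^-4 + A^-8; d^5 = -A^10 - 5*A^6 - 10*A^2 - 10*A^-2 - 5*A^-6 - A^-10; d^6 = A^12 + 6*A^8 + 15*A^4 + 20 + 15*A^-4 + 6*A^-8 + A^-12.
  A^7 * (d^6) = A^19 + 6*A^15 + 15*A^11 + 20*A^7 + 15*A^3 + 6*A^-1 + A^-5
  A^5 * (7*d^5) = -7*A^15 - 35*A^11 - 70*A^7 - 70*A^3 - 35*A^-1 - 7*A^-5
  A^3 * (21*d^4) = 21*A^11 + 84*A^7 + 126*A^3 + 84*A^-1 + 21*A^-5
  A^1 * (35*d^3) = -35*A^7 - 105*A^3 - 105*A^-1 - 35*A^-5
  A^-1 * (35*d^2) = 35*A^3 + 70*A^-1 + 35*A^-5
  A^-3 * (21*d) = -21*A^-1 - 21*A^-5
  A^-5 * (7) = 7*A^-5
  A^-7 * (d) = -A^-5 - A^-9
Summing the groups: <K> = A^19 - A^15 + A^11 - A^7 + A^3 - A^-1 - A^-9
Normalise by the writhe: (-A^3)^(-w) = (-A^3)^(7) = -A^21, so f(A) = -A^21 * <K> = -A^40 + A^36 - A^32 + A^28 - A^24 + A^20 + A^12.
Substitute A = t^(-1/4), i.e. A^e → t^(-e/4): V(t) = t^-3 + t^-5 - t^-6 + t^-7 - t^-8 + t^-9 - t^-10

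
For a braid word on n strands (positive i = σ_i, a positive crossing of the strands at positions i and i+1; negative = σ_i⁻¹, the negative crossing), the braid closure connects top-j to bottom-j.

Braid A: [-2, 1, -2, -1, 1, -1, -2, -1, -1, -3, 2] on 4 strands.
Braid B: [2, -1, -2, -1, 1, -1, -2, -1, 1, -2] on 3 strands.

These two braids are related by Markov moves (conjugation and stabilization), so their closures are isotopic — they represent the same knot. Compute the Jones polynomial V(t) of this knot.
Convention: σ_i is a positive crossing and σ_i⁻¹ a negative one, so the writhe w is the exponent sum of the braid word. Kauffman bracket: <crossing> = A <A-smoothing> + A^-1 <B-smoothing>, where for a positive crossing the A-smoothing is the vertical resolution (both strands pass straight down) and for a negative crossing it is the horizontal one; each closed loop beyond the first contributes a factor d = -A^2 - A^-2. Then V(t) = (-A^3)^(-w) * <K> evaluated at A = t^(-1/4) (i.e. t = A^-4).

t^-1 + t^-3 - t^-4

Derivation:
Markov-equivalent braids have isotopic closures, hence identical knot invariants. Strip the Markov moves from each word to reach a common short braid β, then compute V(t) once on β.
Braid A: s2^-1 s1 s2^-1 s1^-1 s1 s1^-1 s2^-1 s1^-1 s1^-1 s3^-1 s2 on 4 strands reduces by inverse Markov moves (closure unchanged at each step):
  Deconjugate: the word is γ·β·γ⁻¹ with γ = s2^-1 (prefix) and γ⁻¹ = s2 (suffix); strip both.
  Destabilize: the word has the form β·s3^-1 where s3^-1 occurs only as the final letter (β ∈ B_3); drop it and the last strand → 3 strands.
  Deconjugate: the word is γ·β·γ⁻¹ with γ = s1 (prefix) and γ⁻¹ = s1^-1 (suffix); strip both.
Reduced to β = s2^-1 s1^-1 s1 s1^-1 s2^-1 s1^-1 on 3 strands, 6 crossings.
Braid B: s2 s1^-1 s2^-1 s1^-1 s1 s1^-1 s2^-1 s1^-1 s1 s2^-1 on 3 strands reduces by inverse Markov moves (closure unchanged at each step):
  Deconjugate: the word is γ·β·γ⁻¹ with γ = s2 s1^-1 (prefix) and γ⁻¹ = s1 s2^-1 (suffix); strip both.
Reduced to β = s2^-1 s1^-1 s1 s1^-1 s2^-1 s1^-1 on 3 strands, 6 crossings.
Both give the same β = s2^-1 s1^-1 s1 s1^-1 s2^-1 s1^-1 on 3 strands, so one state sum suffices:
First cancel adjacent σ_i σ_i⁻¹ pairs (Reidemeister II — same braid, same closure): s2^-1 s1^-1 s1 s1^-1 s2^-1 s1^-1 → s2^-1 s1^-1 s2^-1 s1^-1.
Braid: s2^-1 s1^-1 s2^-1 s1^-1 on 3 strands, 4 crossings.
Writhe w = (#positive) - (#negative) = 0 - 4 = -4.
Enumerate smoothing states for the bracket polynomial. There are 2^4 = 16 states.
Smooth each crossing (0=||, 1=⌣⌢); contribution A^(Σ sign_k(1-2s_k)) * d^(L-1).
  state 0000: A-exp=-4, loops=3, term = A^-4 * d^2
  state 0001: A-exp=-2, loops=2, term = A^-2 * d^1
  state 0010: A-exp=-2, loops=2, term = A^-2 * d^1
  state 0011: A-exp=+0, loops=1, term = A^0 * d^0
  state 0100: A-exp=-2, loops=2, term = A^-2 * d^1
  state 0101: A-exp=+0, loops=3, term = A^0 * d^2
  state 0110: A-exp=+0, loops=1, term = A^0 * d^0
  state 0111: A-exp=+2, loops=2, term = A^2 * d^1
  state 1000: A-exp=-2, loops=2, term = A^-2 * d^1
  state 1001: A-exp=+0, loops=1, term = A^0 * d^0
  state 1010: A-exp=+0, loops=3, term = A^0 * d^2
  state 1011: A-exp=+2, loops=2, term = A^2 * d^1
  state 1100: A-exp=+0, loops=1, term = A^0 * d^0
  state 1101: A-exp=+2, loops=2, term = A^2 * d^1
  state 1110: A-exp=+2, loops=2, term = A^2 * d^1
  state 1111: A-exp=+4, loops=1, term = A^4 * d^0
Collect the terms by A-exponent (count of states per loop number):
Powers of d = -A^2 - A^-2: d^2 = A^4 + 2 + A^-4.
  A^4 * (1) = A^4
  A^2 * (4*d) = -4*A^4 - 4
  A^0 * (4 + 2*d^2) = 2*A^4 + 8 + 2*A^-4
  A^-2 * (4*d) = -4 - 4*A^-4
  A^-4 * (d^2) = 1 + 2*A^-4 + A^-8
Summing the groups: <K> = -A^4 + 1 + A^-8
Normalise by the writhe: (-A^3)^(-w) = (-A^3)^(4) = A^12, so f(A) = A^12 * <K> = -A^16 + A^12 + A^4.
Substitute A = t^(-1/4), i.e. A^e → t^(-e/4): V(t) = t^-1 + t^-3 - t^-4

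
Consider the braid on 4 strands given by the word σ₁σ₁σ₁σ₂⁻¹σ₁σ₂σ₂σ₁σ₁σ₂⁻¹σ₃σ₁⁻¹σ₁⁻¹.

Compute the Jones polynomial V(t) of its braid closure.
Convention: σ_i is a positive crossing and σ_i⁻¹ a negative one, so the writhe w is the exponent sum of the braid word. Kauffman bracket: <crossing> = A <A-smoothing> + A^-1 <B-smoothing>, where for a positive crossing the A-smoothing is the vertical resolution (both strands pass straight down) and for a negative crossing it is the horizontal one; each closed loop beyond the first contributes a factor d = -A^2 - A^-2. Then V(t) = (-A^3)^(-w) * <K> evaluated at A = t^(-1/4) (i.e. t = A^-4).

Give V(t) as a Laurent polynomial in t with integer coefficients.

t^7 - 2*t^6 + 2*t^5 - 3*t^4 + 3*t^3 - 2*t^2 + 2*t

Derivation:
The presented braid s1 s1 s1 s2^-1 s1 s2 s2 s1 s1 s2^-1 s3 s1^-1 s1^-1 on 4 strands reduces by inverse Markov moves (closure unchanged at each step):
  Deconjugate: the word is γ·β·γ⁻¹ with γ = s1 s1 (prefix) and γ⁻¹ = s1^-1 s1^-1 (suffix); strip both.
  Destabilize: the word has the form β·s3 where s3 occurs only as the final letter (β ∈ B_3); drop it and the last strand → 3 strands.
Reduced to β = s1 s2^-1 s1 s2 s2 s1 s1 s2^-1 on 3 strands, 8 crossings.
Compute on β:
Braid: s1 s2^-1 s1 s2 s2 s1 s1 s2^-1 on 3 strands, 8 crossings.
Writhe w = (#positive) - (#negative) = 6 - 2 = 4.
Computing the Kauffman bracket via state sum. There are 2^8 = 256 states.
Smooth each crossing (0=||, 1=⌣⌢); contribution A^(Σ sign_k(1-2s_k)) * d^(L-1).
Tabulate the states by total A-exponent and number of loops L (A-exp: L × count):
  A^8: L=3 ×1
  A^6: L=2 ×6, L=4 ×2
  A^4: L=1 ×11, L=3 ×16, L=5 ×1
  A^2: L=2 ×47, L=4 ×9
  A^0: L=1 ×26, L=3 ×43, L=5 ×1
  A^-2: L=2 ×41, L=4 ×15
  A^-4: L=3 ×26, L=5 ×2
  A^-6: L=4 ×8
  A^-8: L=5 ×1
Each group contributes A^e * Σ count * d^(L-1):
Powers of d = -A^2 - A^-2: d^2 = A^4 + 2 + A^-4; d^3 = -A^6 - 3*A^2 - 3*A^-2 - A^-6; d^4 = A^8 + 4*A^4 + 6 + 4*A^-4 + A^-8.
  A^8 * (d^2) = A^12 + 2*A^8 + A^4
  A^6 * (6*d + 2*d^3) = -2*A^12 - 12*A^8 - 12*A^4 - 2
  A^4 * (11 + 16*d^2 + d^4) = A^12 + 20*A^8 + 49*A^4 + 20 + A^-4
  A^2 * (47*d + 9*d^3) = -9*A^8 - 74*A^4 - 74 - 9*A^-4
  A^0 * (26 + 43*d^2 + d^4) = A^8 + 47*A^4 + 118 + 47*A^-4 + A^-8
  A^-2 * (41*d + 15*d^3) = -15*A^4 - 86 - 86*A^-4 - 15*A^-8
  A^-4 * (26*d^2 + 2*d^4) = 2*A^4 + 34 + 64*A^-4 + 34*A^-8 + 2*A^-12
  A^-6 * (8*d^3) = -8 - 24*A^-4 - 24*A^-8 - 8*A^-12
  A^-8 * (d^4) = 1 + 4*A^-4 + 6*A^-8 + 4*A^-12 + A^-16
Summing the groups: <K> = 2*A^8 - 2*A^4 + 3 - 3*A^-4 + 2*A^-8 - 2*A^-12 + A^-16
Normalise by the writhe: (-A^3)^(-w) = (-A^3)^(-4) = A^-12, so f(A) = A^-12 * <K> = 2*A^-4 - 2*A^-8 + 3*A^-12 - 3*A^-16 + 2*A^-20 - 2*A^-24 + A^-28.
Substitute A = t^(-1/4), i.e. A^e → t^(-e/4): V(t) = t^7 - 2*t^6 + 2*t^5 - 3*t^4 + 3*t^3 - 2*t^2 + 2*t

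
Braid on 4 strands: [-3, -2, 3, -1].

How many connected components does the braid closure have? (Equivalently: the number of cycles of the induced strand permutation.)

2

Derivation:
Track the strand permutation on 4 strands, starting from identity.
  step 1: s3^-1 swaps positions 3,4 -> [1 2 4 3]
  step 2: s2^-1 swaps positions 2,3 -> [1 4 2 3]
  step 3: s3 swaps positions 3,4 -> [1 4 3 2]
  step 4: s1^-1 swaps positions 1,2 -> [4 1 3 2]
Final permutation (position -> original strand): [4 1 3 2]
Closure components = cycle count of this permutation = 2.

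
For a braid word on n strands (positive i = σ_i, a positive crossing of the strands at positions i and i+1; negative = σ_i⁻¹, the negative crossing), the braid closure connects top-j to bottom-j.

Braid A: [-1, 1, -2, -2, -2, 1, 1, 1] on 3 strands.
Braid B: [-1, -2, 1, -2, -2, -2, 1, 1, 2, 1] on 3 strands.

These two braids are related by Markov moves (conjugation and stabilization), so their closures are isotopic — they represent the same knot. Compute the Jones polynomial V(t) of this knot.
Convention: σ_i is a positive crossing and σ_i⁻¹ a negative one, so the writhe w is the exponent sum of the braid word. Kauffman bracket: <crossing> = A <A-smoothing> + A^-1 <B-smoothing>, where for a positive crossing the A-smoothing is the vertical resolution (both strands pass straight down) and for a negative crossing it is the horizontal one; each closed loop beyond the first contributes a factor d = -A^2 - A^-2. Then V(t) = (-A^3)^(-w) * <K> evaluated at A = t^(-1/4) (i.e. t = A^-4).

-t^3 + t^2 - t + 3 - t^-1 + t^-2 - t^-3

Derivation:
Markov-equivalent braids have isotopic closures, hence identical knot invariants. Strip the Markov moves from each word to reach a common short braid β, then compute V(t) once on β.
Braid A: s1^-1 s1 s2^-1 s2^-1 s2^-1 s1 s1 s1 on 3 strands reduces by inverse Markov moves (closure unchanged at each step):
  Deconjugate: the word is γ·β·γ⁻¹ with γ = s1^-1 (prefix) and γ⁻¹ = s1 (suffix); strip both.
Reduced to β = s1 s2^-1 s2^-1 s2^-1 s1 s1 on 3 strands, 6 crossings.
Braid B: s1^-1 s2^-1 s1 s2^-1 s2^-1 s2^-1 s1 s1 s2 s1 on 3 strands reduces by inverse Markov moves (closure unchanged at each step):
  Deconjugate: the word is γ·β·γ⁻¹ with γ = s1^-1 s2^-1 (prefix) and γ⁻¹ = s2 s1 (suffix); strip both.
Reduced to β = s1 s2^-1 s2^-1 s2^-1 s1 s1 on 3 strands, 6 crossings.
Both give the same β = s1 s2^-1 s2^-1 s2^-1 s1 s1 on 3 strands, so one state sum suffices:
Braid: s1 s2^-1 s2^-1 s2^-1 s1 s1 on 3 strands, 6 crossings.
Writhe w = (#positive) - (#negative) = 3 - 3 = 0.
State-sum expansion of <K>. There are 2^6 = 64 states.
Smooth each crossing (0=||, 1=⌣⌢); contribution A^(Σ sign_k(1-2s_k)) * d^(L-1).
Tabulate the states by total A-exponent and number of loops L (A-exp: L × count):
  A^6: L=4 ×1
  A^4: L=3 ×6
  A^2: L=2 ×12, L=4 ×3
  A^0: L=1 ×9, L=3 ×10, L=5 ×1
  A^-2: L=2 ×12, L=4 ×3
  A^-4: L=3 ×6
  A^-6: L=4 ×1
Each group contributes A^e * Σ count * d^(L-1):
Powers of d = -A^2 - A^-2: d^2 = A^4 + 2 + A^-4; d^3 = -A^6 - 3*A^2 - 3*A^-2 - A^-6; d^4 = A^8 + 4*A^4 + 6 + 4*A^-4 + A^-8.
  A^6 * (d^3) = -A^12 - 3*A^8 - 3*A^4 - 1
  A^4 * (6*d^2) = 6*A^8 + 12*A^4 + 6
  A^2 * (12*d + 3*d^3) = -3*A^8 - 21*A^4 - 21 - 3*A^-4
  A^0 * (9 + 10*d^2 + d^4) = A^8 + 14*A^4 + 35 + 14*A^-4 + A^-8
  A^-2 * (12*d + 3*d^3) = -3*A^4 - 21 - 21*A^-4 - 3*A^-8
  A^-4 * (6*d^2) = 6 + 12*A^-4 + 6*A^-8
  A^-6 * (d^3) = -1 - 3*A^-4 - 3*A^-8 - A^-12
Summing the groups: <K> = -A^12 + A^8 - A^4 + 3 - A^-4 + A^-8 - A^-12
Normalise by the writhe: (-A^3)^(-w) = (-A^3)^(0) = 1, so f(A) = 1 * <K> = -A^12 + A^8 - A^4 + 3 - A^-4 + A^-8 - A^-12.
Substitute A = t^(-1/4), i.e. A^e → t^(-e/4): V(t) = -t^3 + t^2 - t + 3 - t^-1 + t^-2 - t^-3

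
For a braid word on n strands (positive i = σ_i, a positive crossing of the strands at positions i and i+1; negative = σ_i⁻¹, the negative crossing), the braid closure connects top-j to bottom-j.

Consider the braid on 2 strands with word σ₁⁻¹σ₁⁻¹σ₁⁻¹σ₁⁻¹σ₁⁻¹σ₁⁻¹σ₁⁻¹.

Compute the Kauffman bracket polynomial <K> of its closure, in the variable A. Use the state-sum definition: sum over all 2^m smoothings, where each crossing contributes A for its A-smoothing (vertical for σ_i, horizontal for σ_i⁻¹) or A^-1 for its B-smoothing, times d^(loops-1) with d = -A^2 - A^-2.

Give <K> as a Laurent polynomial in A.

Braid: s1^-1 s1^-1 s1^-1 s1^-1 s1^-1 s1^-1 s1^-1 on 2 strands, 7 crossings.
Writhe w = (#positive) - (#negative) = 0 - 7 = -7.
Enumerate smoothing states for the bracket polynomial. There are 2^7 = 128 states.
Each crossing splits two ways (0=vertical, 1=horizontal). The state's weight is A^(#A-smoothings - #B-smoothings) * d^(loops - 1).
Tabulate the states by total A-exponent and number of loops L (A-exp: L × count):
  A^7: L=7 ×1
  A^5: L=6 ×7
  A^3: L=5 ×21
  A^1: L=4 ×35
  A^-1: L=3 ×35
  A^-3: L=2 ×21
  A^-5: L=1 ×7
  A^-7: L=2 ×1
Each group contributes A^e * Σ count * d^(L-1):
Powers of d = -A^2 - A^-2: d^2 = A^4 + 2 + A^-4; d^3 = -A^6 - 3*A^2 - 3*A^-2 - A^-6; d^4 = A^8 + 4*A^4 + 6 + 4*A^-4 + A^-8; d^5 = -A^10 - 5*A^6 - 10*A^2 - 10*A^-2 - 5*A^-6 - A^-10; d^6 = A^12 + 6*A^8 + 15*A^4 + 20 + 15*A^-4 + 6*A^-8 + A^-12.
  A^7 * (d^6) = A^19 + 6*A^15 + 15*A^11 + 20*A^7 + 15*A^3 + 6*A^-1 + A^-5
  A^5 * (7*d^5) = -7*A^15 - 35*A^11 - 70*A^7 - 70*A^3 - 35*A^-1 - 7*A^-5
  A^3 * (21*d^4) = 21*A^11 + 84*A^7 + 126*A^3 + 84*A^-1 + 21*A^-5
  A^1 * (35*d^3) = -35*A^7 - 105*A^3 - 105*A^-1 - 35*A^-5
  A^-1 * (35*d^2) = 35*A^3 + 70*A^-1 + 35*A^-5
  A^-3 * (21*d) = -21*A^-1 - 21*A^-5
  A^-5 * (7) = 7*A^-5
  A^-7 * (d) = -A^-5 - A^-9
Summing the groups: <K> = A^19 - A^15 + A^11 - A^7 + A^3 - A^-1 - A^-9

Answer: A^19 - A^15 + A^11 - A^7 + A^3 - A^-1 - A^-9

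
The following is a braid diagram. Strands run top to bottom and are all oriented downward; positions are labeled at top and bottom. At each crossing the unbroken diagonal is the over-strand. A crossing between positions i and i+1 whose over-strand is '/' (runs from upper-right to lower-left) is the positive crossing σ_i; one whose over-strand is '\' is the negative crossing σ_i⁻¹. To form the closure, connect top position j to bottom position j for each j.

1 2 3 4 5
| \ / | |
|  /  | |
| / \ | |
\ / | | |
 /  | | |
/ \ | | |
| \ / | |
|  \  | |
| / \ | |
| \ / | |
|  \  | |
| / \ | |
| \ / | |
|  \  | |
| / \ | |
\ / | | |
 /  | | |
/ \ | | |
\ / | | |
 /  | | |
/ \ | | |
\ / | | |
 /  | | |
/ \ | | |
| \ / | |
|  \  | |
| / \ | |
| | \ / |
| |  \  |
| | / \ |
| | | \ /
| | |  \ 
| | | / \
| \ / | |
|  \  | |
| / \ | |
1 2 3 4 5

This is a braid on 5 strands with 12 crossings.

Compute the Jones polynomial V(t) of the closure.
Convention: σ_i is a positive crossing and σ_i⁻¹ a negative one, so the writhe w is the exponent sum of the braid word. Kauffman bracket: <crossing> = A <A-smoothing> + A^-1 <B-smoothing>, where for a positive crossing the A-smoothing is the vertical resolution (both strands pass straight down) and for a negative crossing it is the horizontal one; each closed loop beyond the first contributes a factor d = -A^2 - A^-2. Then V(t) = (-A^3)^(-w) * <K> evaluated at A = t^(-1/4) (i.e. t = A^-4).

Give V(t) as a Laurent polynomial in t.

t^4 - 2*t^3 + 3*t^2 - 4*t + 5 - 4*t^-1 + 3*t^-2 - 2*t^-3 + t^-4

Derivation:
Reading the diagram top to bottom ('/'-over between positions i,i+1 = s_i, '\'-over = s_i^-1): braid word = s2 s1 s2^-1 s2^-1 s2^-1 s1 s1 s1 s2^-1 s3^-1 s4^-1 s2^-1.
The presented braid s2 s1 s2^-1 s2^-1 s2^-1 s1 s1 s1 s2^-1 s3^-1 s4^-1 s2^-1 on 5 strands reduces by inverse Markov moves (closure unchanged at each step):
  Deconjugate: the word is γ·β·γ⁻¹ with γ = s2 (prefix) and γ⁻¹ = s2^-1 (suffix); strip both.
  Destabilize: the word has the form β·s4^-1 where s4^-1 occurs only as the final letter (β ∈ B_4); drop it and the last strand → 4 strands.
  Destabilize: the word has the form β·s3^-1 where s3^-1 occurs only as the final letter (β ∈ B_3); drop it and the last strand → 3 strands.
Reduced to β = s1 s2^-1 s2^-1 s2^-1 s1 s1 s1 s2^-1 on 3 strands, 8 crossings.
Compute on β:
Braid: s1 s2^-1 s2^-1 s2^-1 s1 s1 s1 s2^-1 on 3 strands, 8 crossings.
Writhe w = (#positive) - (#negative) = 4 - 4 = 0.
State-sum expansion of <K>. There are 2^8 = 256 states.
Smooth each crossing (0=||, 1=⌣⌢); contribution A^(Σ sign_k(1-2s_k)) * d^(L-1).
Tabulate the states by total A-exponent and number of loops L (A-exp: L × count):
  A^8: L=5 ×1
  A^6: L=4 ×8
  A^4: L=3 ×25, L=5 ×3
  A^2: L=2 ×37, L=4 ×18, L=6 ×1
  A^0: L=1 ×25, L=3 ×37, L=5 ×8
  A^-2: L=2 ×37, L=4 ×18, L=6 ×1
  A^-4: L=3 ×25, L=5 ×3
  A^-6: L=4 ×8
  A^-8: L=5 ×1
Each group contributes A^e * Σ count * d^(L-1):
Powers of d = -A^2 - A^-2: d^2 = A^4 + 2 + A^-4; d^3 = -A^6 - 3*A^2 - 3*A^-2 - A^-6; d^4 = A^8 + 4*A^4 + 6 + 4*A^-4 + A^-8; d^5 = -A^10 - 5*A^6 - 10*A^2 - 10*A^-2 - 5*A^-6 - A^-10.
  A^8 * (d^4) = A^16 + 4*A^12 + 6*A^8 + 4*A^4 + 1
  A^6 * (8*d^3) = -8*A^12 - 24*A^8 - 24*A^4 - 8
  A^4 * (25*d^2 + 3*d^4) = 3*A^12 + 37*A^8 + 68*A^4 + 37 + 3*A^-4
  A^2 * (37*d + 18*d^3 + d^5) = -A^12 - 23*A^8 - 101*A^4 - 101 - 23*A^-4 - A^-8
  A^0 * (25 + 37*d^2 + 8*d^4) = 8*A^8 + 69*A^4 + 147 + 69*A^-4 + 8*A^-8
  A^-2 * (37*d + 18*d^3 + d^5) = -A^8 - 23*A^4 - 101 - 101*A^-4 - 23*A^-8 - A^-12
  A^-4 * (25*d^2 + 3*d^4) = 3*A^4 + 37 + 68*A^-4 + 37*A^-8 + 3*A^-12
  A^-6 * (8*d^3) = -8 - 24*A^-4 - 24*A^-8 - 8*A^-12
  A^-8 * (d^4) = 1 + 4*A^-4 + 6*A^-8 + 4*A^-12 + A^-16
Summing the groups: <K> = A^16 - 2*A^12 + 3*A^8 - 4*A^4 + 5 - 4*A^-4 + 3*A^-8 - 2*A^-12 + A^-16
Normalise by the writhe: (-A^3)^(-w) = (-A^3)^(0) = 1, so f(A) = 1 * <K> = A^16 - 2*A^12 + 3*A^8 - 4*A^4 + 5 - 4*A^-4 + 3*A^-8 - 2*A^-12 + A^-16.
Substitute A = t^(-1/4), i.e. A^e → t^(-e/4): V(t) = t^4 - 2*t^3 + 3*t^2 - 4*t + 5 - 4*t^-1 + 3*t^-2 - 2*t^-3 + t^-4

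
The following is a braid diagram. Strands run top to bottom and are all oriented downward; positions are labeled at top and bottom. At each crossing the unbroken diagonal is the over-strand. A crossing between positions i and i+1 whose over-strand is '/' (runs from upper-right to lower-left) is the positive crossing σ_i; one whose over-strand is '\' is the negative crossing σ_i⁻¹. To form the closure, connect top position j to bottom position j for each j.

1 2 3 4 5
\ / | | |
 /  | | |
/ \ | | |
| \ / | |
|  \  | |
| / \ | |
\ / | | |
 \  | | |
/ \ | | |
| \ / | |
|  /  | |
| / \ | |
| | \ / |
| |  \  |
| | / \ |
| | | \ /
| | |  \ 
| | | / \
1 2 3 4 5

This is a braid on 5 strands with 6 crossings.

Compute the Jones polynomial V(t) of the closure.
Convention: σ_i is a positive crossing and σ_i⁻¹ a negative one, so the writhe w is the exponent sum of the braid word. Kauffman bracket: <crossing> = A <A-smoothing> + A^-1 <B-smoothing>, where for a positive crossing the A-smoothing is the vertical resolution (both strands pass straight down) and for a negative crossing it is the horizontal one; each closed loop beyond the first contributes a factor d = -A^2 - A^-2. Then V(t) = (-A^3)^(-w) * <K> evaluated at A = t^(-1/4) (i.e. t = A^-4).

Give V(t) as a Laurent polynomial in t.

1

Derivation:
Reading the diagram top to bottom ('/'-over between positions i,i+1 = s_i, '\'-over = s_i^-1): braid word = s1 s2^-1 s1^-1 s2 s3^-1 s4^-1.
The presented braid s1 s2^-1 s1^-1 s2 s3^-1 s4^-1 on 5 strands reduces by inverse Markov moves (closure unchanged at each step):
  Destabilize: the word has the form β·s4^-1 where s4^-1 occurs only as the final letter (β ∈ B_4); drop it and the last strand → 4 strands.
  Destabilize: the word has the form β·s3^-1 where s3^-1 occurs only as the final letter (β ∈ B_3); drop it and the last strand → 3 strands.
Reduced to β = s1 s2^-1 s1^-1 s2 on 3 strands, 4 crossings.
Compute on β:
Braid: s1 s2^-1 s1^-1 s2 on 3 strands, 4 crossings.
Writhe w = (#positive) - (#negative) = 2 - 2 = 0.
Enumerate smoothing states for the bracket polynomial. There are 2^4 = 16 states.
Smooth each crossing (0=||, 1=⌣⌢); contribution A^(Σ sign_k(1-2s_k)) * d^(L-1).
  state 0000: A-exp=+0, loops=3, term = A^0 * d^2
  state 0001: A-exp=-2, loops=2, term = A^-2 * d^1
  state 0010: A-exp=+2, loops=2, term = A^2 * d^1
  state 0011: A-exp=+0, loops=1, term = A^0 * d^0
  state 0100: A-exp=+2, loops=2, term = A^2 * d^1
  state 0101: A-exp=+0, loops=3, term = A^0 * d^2
  state 0110: A-exp=+4, loops=1, term = A^4 * d^0
  state 0111: A-exp=+2, loops=2, term = A^2 * d^1
  state 1000: A-exp=-2, loops=2, term = A^-2 * d^1
  state 1001: A-exp=-4, loops=1, term = A^-4 * d^0
  state 1010: A-exp=+0, loops=3, term = A^0 * d^2
  state 1011: A-exp=-2, loops=2, term = A^-2 * d^1
  state 1100: A-exp=+0, loops=1, term = A^0 * d^0
  state 1101: A-exp=-2, loops=2, term = A^-2 * d^1
  state 1110: A-exp=+2, loops=2, term = A^2 * d^1
  state 1111: A-exp=+0, loops=1, term = A^0 * d^0
Collect the terms by A-exponent (count of states per loop number):
Powers of d = -A^2 - A^-2: d^2 = A^4 + 2 + A^-4.
  A^4 * (1) = A^4
  A^2 * (4*d) = -4*A^4 - 4
  A^0 * (3 + 3*d^2) = 3*A^4 + 9 + 3*A^-4
  A^-2 * (4*d) = -4 - 4*A^-4
  A^-4 * (1) = A^-4
Summing the groups: <K> = 1
Normalise by the writhe: (-A^3)^(-w) = (-A^3)^(0) = 1, so f(A) = 1 * <K> = 1.
Substitute A = t^(-1/4), i.e. A^e → t^(-e/4): V(t) = 1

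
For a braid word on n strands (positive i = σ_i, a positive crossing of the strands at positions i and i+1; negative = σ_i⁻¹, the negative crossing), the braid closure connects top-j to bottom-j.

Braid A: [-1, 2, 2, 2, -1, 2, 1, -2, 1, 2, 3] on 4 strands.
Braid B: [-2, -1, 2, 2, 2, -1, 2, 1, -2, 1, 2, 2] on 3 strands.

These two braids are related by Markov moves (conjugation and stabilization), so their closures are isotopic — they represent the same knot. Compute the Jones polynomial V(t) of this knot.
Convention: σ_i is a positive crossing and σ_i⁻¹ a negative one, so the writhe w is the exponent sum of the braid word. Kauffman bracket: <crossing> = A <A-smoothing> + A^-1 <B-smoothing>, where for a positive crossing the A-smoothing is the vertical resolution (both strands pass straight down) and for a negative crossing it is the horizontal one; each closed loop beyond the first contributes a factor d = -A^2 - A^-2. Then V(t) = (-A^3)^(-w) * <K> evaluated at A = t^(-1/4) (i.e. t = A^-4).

Markov-equivalent braids have isotopic closures, hence identical knot invariants. Strip the Markov moves from each word to reach a common short braid β, then compute V(t) once on β.
Braid A: s1^-1 s2 s2 s2 s1^-1 s2 s1 s2^-1 s1 s2 s3 on 4 strands reduces by inverse Markov moves (closure unchanged at each step):
  Destabilize: the word has the form β·s3 where s3 occurs only as the final letter (β ∈ B_3); drop it and the last strand → 3 strands.
Reduced to β = s1^-1 s2 s2 s2 s1^-1 s2 s1 s2^-1 s1 s2 on 3 strands, 10 crossings.
Braid B: s2^-1 s1^-1 s2 s2 s2 s1^-1 s2 s1 s2^-1 s1 s2 s2 on 3 strands reduces by inverse Markov moves (closure unchanged at each step):
  Deconjugate: the word is γ·β·γ⁻¹ with γ = s2^-1 (prefix) and γ⁻¹ = s2 (suffix); strip both.
Reduced to β = s1^-1 s2 s2 s2 s1^-1 s2 s1 s2^-1 s1 s2 on 3 strands, 10 crossings.
Both give the same β = s1^-1 s2 s2 s2 s1^-1 s2 s1 s2^-1 s1 s2 on 3 strands, so one state sum suffices:
Braid: s1^-1 s2 s2 s2 s1^-1 s2 s1 s2^-1 s1 s2 on 3 strands, 10 crossings.
Writhe w = (#positive) - (#negative) = 7 - 3 = 4.
Computing the Kauffman bracket via state sum. There are 2^10 = 1024 states.
Smooth each crossing (0=||, 1=⌣⌢); contribution A^(Σ sign_k(1-2s_k)) * d^(L-1).
Tabulate the states by total A-exponent and number of loops L (A-exp: L × count):
  A^10: L=2 ×1
  A^8: L=1 ×5, L=3 ×5
  A^6: L=2 ×39, L=4 ×6
  A^4: L=1 ×34, L=3 ×85, L=5 ×1
  A^2: L=2 ×138, L=4 ×72
  A^0: L=1 ×48, L=3 ×167, L=5 ×37
  A^-2: L=2 ×91, L=4 ×109, L=6 ×10
  A^-4: L=3 ×82, L=5 ×37, L=7 ×1
  A^-6: L=4 ×40, L=6 ×5
  A^-8: L=5 ×10
  A^-10: L=6 ×1
Each group contributes A^e * Σ count * d^(L-1):
Powers of d = -A^2 - A^-2: d^2 = A^4 + 2 + A^-4; d^3 = -A^6 - 3*A^2 - 3*A^-2 - A^-6; d^4 = A^8 + 4*A^4 + 6 + 4*A^-4 + A^-8; d^5 = -A^10 - 5*A^6 - 10*A^2 - 10*A^-2 - 5*A^-6 - A^-10; d^6 = A^12 + 6*A^8 + 15*A^4 + 20 + 15*A^-4 + 6*A^-8 + A^-12.
  A^10 * (d) = -A^12 - A^8
  A^8 * (5 + 5*d^2) = 5*A^12 + 15*A^8 + 5*A^4
  A^6 * (39*d + 6*d^3) = -6*A^12 - 57*A^8 - 57*A^4 - 6
  A^4 * (34 + 85*d^2 + d^4) = A^12 + 89*A^8 + 210*A^4 + 89 + A^-4
  A^2 * (138*d + 72*d^3) = -72*A^8 - 354*A^4 - 354 - 72*A^-4
  A^0 * (48 + 167*d^2 + 37*d^4) = 37*A^8 + 315*A^4 + 604 + 315*A^-4 + 37*A^-8
  A^-2 * (91*d + 109*d^3 + 10*d^5) = -10*A^8 - 159*A^4 - 518 - 518*A^-4 - 159*A^-8 - 10*A^-12
  A^-4 * (82*d^2 + 37*d^4 + d^6) = A^8 + 43*A^4 + 245 + 406*A^-4 + 245*A^-8 + 43*A^-12 + A^-16
  A^-6 * (40*d^3 + 5*d^5) = -5*A^4 - 65 - 170*A^-4 - 170*A^-8 - 65*A^-12 - 5*A^-16
  A^-8 * (10*d^4) = 10 + 40*A^-4 + 60*A^-8 + 40*A^-12 + 10*A^-16
  A^-10 * (d^5) = -1 - 5*A^-4 - 10*A^-8 - 10*A^-12 - 5*A^-16 - A^-20
Summing the groups: <K> = -A^12 + 2*A^8 - 2*A^4 + 4 - 3*A^-4 + 3*A^-8 - 2*A^-12 + A^-16 - A^-20
Normalise by the writhe: (-A^3)^(-w) = (-A^3)^(-4) = A^-12, so f(A) = A^-12 * <K> = -1 + 2*A^-4 - 2*A^-8 + 4*A^-12 - 3*A^-16 + 3*A^-20 - 2*A^-24 + A^-28 - A^-32.
Substitute A = t^(-1/4), i.e. A^e → t^(-e/4): V(t) = -t^8 + t^7 - 2*t^6 + 3*t^5 - 3*t^4 + 4*t^3 - 2*t^2 + 2*t - 1

Answer: -t^8 + t^7 - 2*t^6 + 3*t^5 - 3*t^4 + 4*t^3 - 2*t^2 + 2*t - 1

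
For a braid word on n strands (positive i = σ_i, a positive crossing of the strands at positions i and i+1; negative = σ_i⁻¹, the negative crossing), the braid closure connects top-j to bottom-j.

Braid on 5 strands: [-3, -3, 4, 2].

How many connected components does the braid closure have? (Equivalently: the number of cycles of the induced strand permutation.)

3

Derivation:
Track the strand permutation on 5 strands, starting from identity.
  step 1: s3^-1 swaps positions 3,4 -> [1 2 4 3 5]
  step 2: s3^-1 swaps positions 3,4 -> [1 2 3 4 5]
  step 3: s4 swaps positions 4,5 -> [1 2 3 5 4]
  step 4: s2 swaps positions 2,3 -> [1 3 2 5 4]
Final permutation (position -> original strand): [1 3 2 5 4]
Closure components = cycle count of this permutation = 3.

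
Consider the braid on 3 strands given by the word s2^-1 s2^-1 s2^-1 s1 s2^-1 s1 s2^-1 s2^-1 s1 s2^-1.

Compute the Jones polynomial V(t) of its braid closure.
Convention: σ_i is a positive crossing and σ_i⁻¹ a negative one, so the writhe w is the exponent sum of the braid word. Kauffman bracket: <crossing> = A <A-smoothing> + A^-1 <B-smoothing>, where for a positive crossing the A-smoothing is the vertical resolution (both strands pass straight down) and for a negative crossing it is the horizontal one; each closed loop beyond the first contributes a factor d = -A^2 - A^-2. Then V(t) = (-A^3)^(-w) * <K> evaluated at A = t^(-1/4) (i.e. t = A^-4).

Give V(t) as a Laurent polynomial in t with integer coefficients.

-t + 3 - 4*t^-1 + 7*t^-2 - 8*t^-3 + 9*t^-4 - 9*t^-5 + 7*t^-6 - 5*t^-7 + 3*t^-8 - t^-9

Derivation:
Braid: s2^-1 s2^-1 s2^-1 s1 s2^-1 s1 s2^-1 s2^-1 s1 s2^-1 on 3 strands, 10 crossings.
Writhe w = (#positive) - (#negative) = 3 - 7 = -4.
Computing the Kauffman bracket via state sum. There are 2^10 = 1024 states.
Smooth each crossing (0=||, 1=⌣⌢); contribution A^(Σ sign_k(1-2s_k)) * d^(L-1).
Tabulate the states by total A-exponent and number of loops L (A-exp: L × count):
  A^10: L=8 ×1
  A^8: L=7 ×10
  A^6: L=6 ×45
  A^4: L=5 ×119, L=7 ×1
  A^2: L=4 ×202, L=6 ×8
  A^0: L=3 ×224, L=5 ×28
  A^-2: L=2 ×156, L=4 ×53, L=6 ×1
  A^-4: L=1 ×57, L=3 ×59, L=5 ×4
  A^-6: L=2 ×38, L=4 ×7
  A^-8: L=3 ×10
  A^-10: L=4 ×1
Each group contributes A^e * Σ count * d^(L-1):
Powers of d = -A^2 - A^-2: d^2 = A^4 + 2 + A^-4; d^3 = -A^6 - 3*A^2 - 3*A^-2 - A^-6; d^4 = A^8 + 4*A^4 + 6 + 4*A^-4 + A^-8; d^5 = -A^10 - 5*A^6 - 10*A^2 - 10*A^-2 - 5*A^-6 - A^-10; d^6 = A^12 + 6*A^8 + 15*A^4 + 20 + 15*A^-4 + 6*A^-8 + A^-12; d^7 = -A^14 - 7*A^10 - 21*A^6 - 35*A^2 - 35*A^-2 - 21*A^-6 - 7*A^-10 - A^-14.
  A^10 * (d^7) = -A^24 - 7*A^20 - 21*A^16 - 35*A^12 - 35*A^8 - 21*A^4 - 7 - A^-4
  A^8 * (10*d^6) = 10*A^20 + 60*A^16 + 150*A^12 + 200*A^8 + 150*A^4 + 60 + 10*A^-4
  A^6 * (45*d^5) = -45*A^16 - 225*A^12 - 450*A^8 - 450*A^4 - 225 - 45*A^-4
  A^4 * (119*d^4 + d^6) = A^16 + 125*A^12 + 491*A^8 + 734*A^4 + 491 + 125*A^-4 + A^-8
  A^2 * (202*d^3 + 8*d^5) = -8*A^12 - 242*A^8 - 686*A^4 - 686 - 242*A^-4 - 8*A^-8
  A^0 * (224*d^2 + 28*d^4) = 28*A^8 + 336*A^4 + 616 + 336*A^-4 + 28*A^-8
  A^-2 * (156*d + 53*d^3 + d^5) = -A^8 - 58*A^4 - 325 - 325*A^-4 - 58*A^-8 - A^-12
  A^-4 * (57 + 59*d^2 + 4*d^4) = 4*A^4 + 75 + 199*A^-4 + 75*A^-8 + 4*A^-12
  A^-6 * (38*d + 7*d^3) = -7 - 59*A^-4 - 59*A^-8 - 7*A^-12
  A^-8 * (10*d^2) = 10*A^-4 + 20*A^-8 + 10*A^-12
  A^-10 * (d^3) = -A^-4 - 3*A^-8 - 3*A^-12 - A^-16
Summing the groups: <K> = -A^24 + 3*A^20 - 5*A^16 + 7*A^12 - 9*A^8 + 9*A^4 - 8 + 7*A^-4 - 4*A^-8 + 3*A^-12 - A^-16
Normalise by the writhe: (-A^3)^(-w) = (-A^3)^(4) = A^12, so f(A) = A^12 * <K> = -A^36 + 3*A^32 - 5*A^28 + 7*A^24 - 9*A^20 + 9*A^16 - 8*A^12 + 7*A^8 - 4*A^4 + 3 - A^-4.
Substitute A = t^(-1/4), i.e. A^e → t^(-e/4): V(t) = -t + 3 - 4*t^-1 + 7*t^-2 - 8*t^-3 + 9*t^-4 - 9*t^-5 + 7*t^-6 - 5*t^-7 + 3*t^-8 - t^-9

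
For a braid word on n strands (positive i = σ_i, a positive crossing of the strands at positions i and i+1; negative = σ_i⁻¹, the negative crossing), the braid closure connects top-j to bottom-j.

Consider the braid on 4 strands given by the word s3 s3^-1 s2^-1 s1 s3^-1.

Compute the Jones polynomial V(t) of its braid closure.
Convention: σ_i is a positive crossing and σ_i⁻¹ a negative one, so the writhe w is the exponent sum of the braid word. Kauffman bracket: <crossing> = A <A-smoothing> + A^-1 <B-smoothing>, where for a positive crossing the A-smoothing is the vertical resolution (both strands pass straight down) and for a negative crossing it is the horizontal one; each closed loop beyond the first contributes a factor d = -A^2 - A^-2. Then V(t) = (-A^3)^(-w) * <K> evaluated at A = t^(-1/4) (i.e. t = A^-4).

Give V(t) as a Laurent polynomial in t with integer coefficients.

First cancel adjacent σ_i σ_i⁻¹ pairs (Reidemeister II — same braid, same closure): s3 s3^-1 s2^-1 s1 s3^-1 → s2^-1 s1 s3^-1.
Braid: s2^-1 s1 s3^-1 on 4 strands, 3 crossings.
Writhe w = (#positive) - (#negative) = 1 - 2 = -1.
Computing the Kauffman bracket via state sum. There are 2^3 = 8 states.
For each crossing: s=0 is the vertical smoothing, s=1 horizontal. Crossing k contributes A^(sign_k * (1 - 2*s_k)); loop factor d = -A^2 - A^-2.
  state 000: A-exp=-1, loops=4, term = A^-1 * d^3
  state 001: A-exp=+1, loops=3, term = A^1 * d^2
  state 010: A-exp=-3, loops=3, term = A^-3 * d^2
  state 011: A-exp=-1, loops=2, term = A^-1 * d^1
  state 100: A-exp=+1, loops=3, term = A^1 * d^2
  state 101: A-exp=+3, loops=2, term = A^3 * d^1
  state 110: A-exp=-1, loops=2, term = A^-1 * d^1
  state 111: A-exp=+1, loops=1, term = A^1 * d^0
Collect the terms by A-exponent (count of states per loop number):
Powers of d = -A^2 - A^-2: d^2 = A^4 + 2 + A^-4; d^3 = -A^6 - 3*A^2 - 3*A^-2 - A^-6.
  A^3 * (d) = -A^5 - A
  A^1 * (1 + 2*d^2) = 2*A^5 + 5*A + 2*A^-3
  A^-1 * (2*d + d^3) = -A^5 - 5*A - 5*A^-3 - A^-7
  A^-3 * (d^2) = A + 2*A^-3 + A^-7
Summing the groups: <K> = -A^-3
Normalise by the writhe: (-A^3)^(-w) = (-A^3)^(1) = -A^3, so f(A) = -A^3 * <K> = 1.
Substitute A = t^(-1/4), i.e. A^e → t^(-e/4): V(t) = 1

Answer: 1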